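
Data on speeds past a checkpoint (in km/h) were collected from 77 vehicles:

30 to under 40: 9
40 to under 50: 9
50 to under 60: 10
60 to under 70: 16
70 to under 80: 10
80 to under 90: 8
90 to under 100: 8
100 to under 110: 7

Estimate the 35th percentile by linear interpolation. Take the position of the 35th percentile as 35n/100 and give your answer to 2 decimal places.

Cumulative frequencies: 9, 18, 28, 44, 54, 62, 70, 77
n = 77; position = 35n/100 = 26.95.
This falls in the class 50 to under 60: L = 50, F = 18, f = 10, h = 10.
35th percentile ≈ 50 + ((26.95 − 18) / 10) × 10 = 58.9500

58.95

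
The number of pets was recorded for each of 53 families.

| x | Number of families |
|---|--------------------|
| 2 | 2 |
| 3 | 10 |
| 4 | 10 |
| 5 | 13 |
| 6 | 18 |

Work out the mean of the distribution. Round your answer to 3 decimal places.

Values: 2, 3, 4, 5, 6
Σfx = 2×2 + 10×3 + 10×4 + 13×5 + 18×6 = 247
n = Σf = 53
Mean = 247 / 53 = 4.6604

4.660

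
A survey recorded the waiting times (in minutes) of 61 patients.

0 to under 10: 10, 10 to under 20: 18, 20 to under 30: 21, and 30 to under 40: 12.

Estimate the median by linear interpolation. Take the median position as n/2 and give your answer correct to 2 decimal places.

21.19

Cumulative frequencies: 10, 28, 49, 61
n = 61; position = n/2 = 30.5.
This falls in the class 20 to under 30: L = 20, F = 28, f = 21, h = 10.
Median ≈ 20 + ((30.5 − 28) / 21) × 10 = 21.1905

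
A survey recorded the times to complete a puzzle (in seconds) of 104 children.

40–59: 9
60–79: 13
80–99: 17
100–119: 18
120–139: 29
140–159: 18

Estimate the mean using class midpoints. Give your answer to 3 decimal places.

108.538

Midpoints: 49.5, 69.5, 89.5, 109.5, 129.5, 149.5
Σfm = 9×49.5 + 13×69.5 + 17×89.5 + 18×109.5 + 29×129.5 + 18×149.5 = 11288
n = Σf = 104
Mean = 11288 / 104 = 108.5385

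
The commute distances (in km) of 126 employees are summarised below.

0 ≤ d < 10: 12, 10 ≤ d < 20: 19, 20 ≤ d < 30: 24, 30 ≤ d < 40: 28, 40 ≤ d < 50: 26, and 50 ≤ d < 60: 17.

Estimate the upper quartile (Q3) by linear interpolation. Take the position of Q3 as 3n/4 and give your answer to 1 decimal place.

44.4

Cumulative frequencies: 12, 31, 55, 83, 109, 126
n = 126; position = 3n/4 = 94.5.
This falls in the class 40 ≤ d < 50: L = 40, F = 83, f = 26, h = 10.
Upper quartile ≈ 40 + ((94.5 − 83) / 26) × 10 = 44.4231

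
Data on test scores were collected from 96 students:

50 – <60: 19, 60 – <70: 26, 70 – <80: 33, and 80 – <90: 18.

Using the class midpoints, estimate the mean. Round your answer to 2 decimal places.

70.21

Midpoints: 55, 65, 75, 85
Σfm = 19×55 + 26×65 + 33×75 + 18×85 = 6740
n = Σf = 96
Mean = 6740 / 96 = 70.2083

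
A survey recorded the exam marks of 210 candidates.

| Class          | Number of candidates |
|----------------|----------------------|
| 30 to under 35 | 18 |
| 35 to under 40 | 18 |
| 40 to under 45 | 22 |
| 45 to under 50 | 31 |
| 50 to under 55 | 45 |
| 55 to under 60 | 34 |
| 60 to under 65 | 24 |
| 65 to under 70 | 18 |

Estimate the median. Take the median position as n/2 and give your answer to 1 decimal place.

51.8

Cumulative frequencies: 18, 36, 58, 89, 134, 168, 192, 210
n = 210; position = n/2 = 105.
This falls in the class 50 to under 55: L = 50, F = 89, f = 45, h = 5.
Median ≈ 50 + ((105 − 89) / 45) × 5 = 51.7778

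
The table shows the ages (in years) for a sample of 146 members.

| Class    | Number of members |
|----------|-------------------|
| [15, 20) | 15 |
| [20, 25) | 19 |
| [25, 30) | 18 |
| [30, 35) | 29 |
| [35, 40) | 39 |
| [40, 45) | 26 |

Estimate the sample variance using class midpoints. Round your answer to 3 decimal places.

Midpoints: 17.5, 22.5, 27.5, 32.5, 37.5, 42.5
n = 146, Σfm = 4695, mean = 32.1575
Σfm² = 160262.5
Σf(m − x̄)² = Σfm² − (Σfm)²/n = 160262.5 − 4695²/146 = 9282.8767
Sample variance = 9282.8767 / 145 = 64.0198

64.020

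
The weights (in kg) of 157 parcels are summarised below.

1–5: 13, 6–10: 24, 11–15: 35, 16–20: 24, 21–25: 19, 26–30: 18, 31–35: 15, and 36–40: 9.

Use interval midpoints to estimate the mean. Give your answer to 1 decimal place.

18.4

Midpoints: 3, 8, 13, 18, 23, 28, 33, 38
Σfm = 13×3 + 24×8 + 35×13 + 24×18 + 19×23 + 18×28 + 15×33 + 9×38 = 2896
n = Σf = 157
Mean = 2896 / 157 = 18.4459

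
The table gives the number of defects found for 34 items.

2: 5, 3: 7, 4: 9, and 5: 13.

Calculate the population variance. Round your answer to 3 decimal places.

Values: 2, 3, 4, 5
n = 34, Σfx = 132, mean = 3.8824
Σfx² = 552
Σf(x − x̄)² = Σfx² − (Σfx)²/n = 552 − 132²/34 = 39.5294
Population variance = 39.5294 / 34 = 1.1626

1.163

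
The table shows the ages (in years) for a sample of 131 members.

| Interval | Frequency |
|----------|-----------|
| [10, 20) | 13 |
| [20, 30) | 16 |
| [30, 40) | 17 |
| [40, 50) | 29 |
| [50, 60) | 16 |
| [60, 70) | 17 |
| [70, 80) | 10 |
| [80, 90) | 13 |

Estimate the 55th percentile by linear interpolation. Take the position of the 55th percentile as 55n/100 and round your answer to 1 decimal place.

Cumulative frequencies: 13, 29, 46, 75, 91, 108, 118, 131
n = 131; position = 55n/100 = 72.05.
This falls in the class [40, 50): L = 40, F = 46, f = 29, h = 10.
55th percentile ≈ 40 + ((72.05 − 46) / 29) × 10 = 48.9828

49.0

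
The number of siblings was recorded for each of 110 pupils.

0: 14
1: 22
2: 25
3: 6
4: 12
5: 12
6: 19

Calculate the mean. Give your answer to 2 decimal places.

2.84

Values: 0, 1, 2, 3, 4, 5, 6
Σfx = 14×0 + 22×1 + 25×2 + 6×3 + 12×4 + 12×5 + 19×6 = 312
n = Σf = 110
Mean = 312 / 110 = 2.8364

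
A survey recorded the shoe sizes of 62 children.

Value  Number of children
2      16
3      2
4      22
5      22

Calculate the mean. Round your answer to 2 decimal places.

3.81

Values: 2, 3, 4, 5
Σfx = 16×2 + 2×3 + 22×4 + 22×5 = 236
n = Σf = 62
Mean = 236 / 62 = 3.8065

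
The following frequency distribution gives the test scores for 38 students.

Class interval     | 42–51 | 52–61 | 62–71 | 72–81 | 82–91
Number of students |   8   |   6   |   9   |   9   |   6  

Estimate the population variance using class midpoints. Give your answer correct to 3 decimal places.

186.773

Midpoints: 46.5, 56.5, 66.5, 76.5, 86.5
n = 38, Σfm = 2517, mean = 66.2368
Σfm² = 173815.5
Σf(m − x̄)² = Σfm² − (Σfm)²/n = 173815.5 − 2517²/38 = 7097.3684
Population variance = 7097.3684 / 38 = 186.7729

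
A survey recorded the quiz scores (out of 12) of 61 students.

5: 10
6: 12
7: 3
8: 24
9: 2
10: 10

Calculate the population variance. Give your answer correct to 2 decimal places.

Values: 5, 6, 7, 8, 9, 10
n = 61, Σfx = 453, mean = 7.4262
Σfx² = 3527
Σf(x − x̄)² = Σfx² − (Σfx)²/n = 3527 − 453²/61 = 162.9180
Population variance = 162.9180 / 61 = 2.6708

2.67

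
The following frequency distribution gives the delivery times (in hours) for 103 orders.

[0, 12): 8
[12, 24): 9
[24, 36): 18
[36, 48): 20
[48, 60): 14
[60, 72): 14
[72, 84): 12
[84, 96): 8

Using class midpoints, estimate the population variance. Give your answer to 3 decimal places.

570.028

Midpoints: 6, 18, 30, 42, 54, 66, 78, 90
n = 103, Σfm = 4926, mean = 47.8252
Σfm² = 294300
Σf(m − x̄)² = Σfm² − (Σfm)²/n = 294300 − 4926²/103 = 58712.8544
Population variance = 58712.8544 / 103 = 570.0277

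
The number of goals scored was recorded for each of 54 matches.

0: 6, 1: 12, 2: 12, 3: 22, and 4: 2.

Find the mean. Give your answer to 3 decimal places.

Values: 0, 1, 2, 3, 4
Σfx = 6×0 + 12×1 + 12×2 + 22×3 + 2×4 = 110
n = Σf = 54
Mean = 110 / 54 = 2.0370

2.037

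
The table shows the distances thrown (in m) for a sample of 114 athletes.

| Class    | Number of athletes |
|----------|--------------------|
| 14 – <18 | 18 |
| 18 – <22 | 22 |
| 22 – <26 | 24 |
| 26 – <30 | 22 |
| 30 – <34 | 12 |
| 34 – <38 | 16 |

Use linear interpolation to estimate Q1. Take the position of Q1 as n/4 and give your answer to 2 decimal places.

Cumulative frequencies: 18, 40, 64, 86, 98, 114
n = 114; position = n/4 = 28.5.
This falls in the class 18 – <22: L = 18, F = 18, f = 22, h = 4.
Lower quartile ≈ 18 + ((28.5 − 18) / 22) × 4 = 19.9091

19.91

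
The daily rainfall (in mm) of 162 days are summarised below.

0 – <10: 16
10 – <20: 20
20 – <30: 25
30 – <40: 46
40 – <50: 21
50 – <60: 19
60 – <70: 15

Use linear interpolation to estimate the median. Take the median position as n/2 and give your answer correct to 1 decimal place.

34.3

Cumulative frequencies: 16, 36, 61, 107, 128, 147, 162
n = 162; position = n/2 = 81.
This falls in the class 30 – <40: L = 30, F = 61, f = 46, h = 10.
Median ≈ 30 + ((81 − 61) / 46) × 10 = 34.3478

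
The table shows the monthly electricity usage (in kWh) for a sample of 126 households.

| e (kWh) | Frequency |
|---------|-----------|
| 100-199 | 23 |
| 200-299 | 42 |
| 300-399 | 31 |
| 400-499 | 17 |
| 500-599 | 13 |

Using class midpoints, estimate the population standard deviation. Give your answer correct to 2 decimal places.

Midpoints: 149.5, 249.5, 349.5, 449.5, 549.5
n = 126, Σfm = 39537, mean = 313.7857
Σfm² = 14275431.5
Σf(m − x̄)² = Σfm² − (Σfm)²/n = 14275431.5 − 39537²/126 = 1869285.7143
Population variance = 1869285.7143 / 126 = 14835.6009
Standard deviation = √14835.6009 = 121.8015

121.80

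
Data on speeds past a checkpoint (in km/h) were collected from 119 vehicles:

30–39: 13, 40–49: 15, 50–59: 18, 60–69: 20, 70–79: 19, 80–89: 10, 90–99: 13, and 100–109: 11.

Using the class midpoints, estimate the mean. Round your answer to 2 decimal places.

67.44

Midpoints: 34.5, 44.5, 54.5, 64.5, 74.5, 84.5, 94.5, 104.5
Σfm = 13×34.5 + 15×44.5 + 18×54.5 + 20×64.5 + 19×74.5 + 10×84.5 + 13×94.5 + 11×104.5 = 8025.5
n = Σf = 119
Mean = 8025.5 / 119 = 67.4412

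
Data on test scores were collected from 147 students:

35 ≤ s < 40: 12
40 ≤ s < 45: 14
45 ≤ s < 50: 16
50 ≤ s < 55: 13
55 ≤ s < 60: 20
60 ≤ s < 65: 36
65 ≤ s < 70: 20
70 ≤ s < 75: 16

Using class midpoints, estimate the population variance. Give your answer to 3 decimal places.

111.255

Midpoints: 37.5, 42.5, 47.5, 52.5, 57.5, 62.5, 67.5, 72.5
n = 147, Σfm = 8397.5, mean = 57.1259
Σfm² = 496068.75
Σf(m − x̄)² = Σfm² − (Σfm)²/n = 496068.75 − 8397.5²/147 = 16354.4218
Population variance = 16354.4218 / 147 = 111.2546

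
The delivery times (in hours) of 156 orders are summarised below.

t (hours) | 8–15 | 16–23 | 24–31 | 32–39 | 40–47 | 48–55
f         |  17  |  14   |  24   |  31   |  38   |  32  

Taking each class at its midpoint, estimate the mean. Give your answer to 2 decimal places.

35.45

Midpoints: 11.5, 19.5, 27.5, 35.5, 43.5, 51.5
Σfm = 17×11.5 + 14×19.5 + 24×27.5 + 31×35.5 + 38×43.5 + 32×51.5 = 5530
n = Σf = 156
Mean = 5530 / 156 = 35.4487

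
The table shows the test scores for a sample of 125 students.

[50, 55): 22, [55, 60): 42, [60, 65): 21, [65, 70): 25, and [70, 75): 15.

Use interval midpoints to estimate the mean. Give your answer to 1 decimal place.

Midpoints: 52.5, 57.5, 62.5, 67.5, 72.5
Σfm = 22×52.5 + 42×57.5 + 21×62.5 + 25×67.5 + 15×72.5 = 7657.5
n = Σf = 125
Mean = 7657.5 / 125 = 61.2600

61.3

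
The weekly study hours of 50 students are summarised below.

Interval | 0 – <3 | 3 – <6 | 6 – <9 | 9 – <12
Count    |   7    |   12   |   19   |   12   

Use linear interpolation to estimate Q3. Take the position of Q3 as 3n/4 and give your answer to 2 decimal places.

Cumulative frequencies: 7, 19, 38, 50
n = 50; position = 3n/4 = 37.5.
This falls in the class 6 – <9: L = 6, F = 19, f = 19, h = 3.
Upper quartile ≈ 6 + ((37.5 − 19) / 19) × 3 = 8.9211

8.92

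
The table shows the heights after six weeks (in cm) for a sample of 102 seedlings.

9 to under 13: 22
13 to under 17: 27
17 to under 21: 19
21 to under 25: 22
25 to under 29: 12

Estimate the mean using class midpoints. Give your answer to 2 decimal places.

18.02

Midpoints: 11, 15, 19, 23, 27
Σfm = 22×11 + 27×15 + 19×19 + 22×23 + 12×27 = 1838
n = Σf = 102
Mean = 1838 / 102 = 18.0196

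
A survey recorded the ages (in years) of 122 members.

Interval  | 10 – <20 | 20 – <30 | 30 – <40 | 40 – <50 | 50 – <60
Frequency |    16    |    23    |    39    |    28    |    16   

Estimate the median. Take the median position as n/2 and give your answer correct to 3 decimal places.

35.641

Cumulative frequencies: 16, 39, 78, 106, 122
n = 122; position = n/2 = 61.
This falls in the class 30 – <40: L = 30, F = 39, f = 39, h = 10.
Median ≈ 30 + ((61 − 39) / 39) × 10 = 35.6410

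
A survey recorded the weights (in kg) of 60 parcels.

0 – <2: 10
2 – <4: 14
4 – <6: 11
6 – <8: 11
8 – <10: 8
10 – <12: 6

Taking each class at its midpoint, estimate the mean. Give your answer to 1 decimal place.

Midpoints: 1, 3, 5, 7, 9, 11
Σfm = 10×1 + 14×3 + 11×5 + 11×7 + 8×9 + 6×11 = 322
n = Σf = 60
Mean = 322 / 60 = 5.3667

5.4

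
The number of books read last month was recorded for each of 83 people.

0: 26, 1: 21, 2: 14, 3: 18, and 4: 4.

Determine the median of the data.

1

Cumulative frequencies: 26, 47, 61, 79, 83
n = 83, so the median is the value in position (n+1)/2 = 42.
Position 42 falls at value 1.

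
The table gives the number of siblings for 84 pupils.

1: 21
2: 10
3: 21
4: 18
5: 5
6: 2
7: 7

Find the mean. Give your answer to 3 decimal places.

Values: 1, 2, 3, 4, 5, 6, 7
Σfx = 21×1 + 10×2 + 21×3 + 18×4 + 5×5 + 2×6 + 7×7 = 262
n = Σf = 84
Mean = 262 / 84 = 3.1190

3.119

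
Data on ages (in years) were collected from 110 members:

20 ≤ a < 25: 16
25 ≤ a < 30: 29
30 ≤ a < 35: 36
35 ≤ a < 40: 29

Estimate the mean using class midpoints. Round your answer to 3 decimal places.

31.045

Midpoints: 22.5, 27.5, 32.5, 37.5
Σfm = 16×22.5 + 29×27.5 + 36×32.5 + 29×37.5 = 3415
n = Σf = 110
Mean = 3415 / 110 = 31.0455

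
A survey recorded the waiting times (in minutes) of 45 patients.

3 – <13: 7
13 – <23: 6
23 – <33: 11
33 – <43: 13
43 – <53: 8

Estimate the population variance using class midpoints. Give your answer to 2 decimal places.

Midpoints: 8, 18, 28, 38, 48
n = 45, Σfm = 1350, mean = 30.0000
Σfm² = 48220
Σf(m − x̄)² = Σfm² − (Σfm)²/n = 48220 − 1350²/45 = 7720.0000
Population variance = 7720.0000 / 45 = 171.5556

171.56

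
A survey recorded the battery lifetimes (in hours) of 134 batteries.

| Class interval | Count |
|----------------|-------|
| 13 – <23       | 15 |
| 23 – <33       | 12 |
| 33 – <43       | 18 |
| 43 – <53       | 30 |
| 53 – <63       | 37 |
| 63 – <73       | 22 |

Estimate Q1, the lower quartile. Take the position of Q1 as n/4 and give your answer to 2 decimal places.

36.61

Cumulative frequencies: 15, 27, 45, 75, 112, 134
n = 134; position = n/4 = 33.5.
This falls in the class 33 – <43: L = 33, F = 27, f = 18, h = 10.
Lower quartile ≈ 33 + ((33.5 − 27) / 18) × 10 = 36.6111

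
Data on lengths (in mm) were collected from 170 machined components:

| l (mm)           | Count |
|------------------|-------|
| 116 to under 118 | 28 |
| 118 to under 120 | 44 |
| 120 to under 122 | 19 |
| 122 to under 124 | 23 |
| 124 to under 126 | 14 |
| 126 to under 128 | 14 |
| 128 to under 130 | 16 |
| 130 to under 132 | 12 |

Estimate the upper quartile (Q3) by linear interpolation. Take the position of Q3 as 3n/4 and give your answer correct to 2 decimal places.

125.93

Cumulative frequencies: 28, 72, 91, 114, 128, 142, 158, 170
n = 170; position = 3n/4 = 127.5.
This falls in the class 124 to under 126: L = 124, F = 114, f = 14, h = 2.
Upper quartile ≈ 124 + ((127.5 − 114) / 14) × 2 = 125.9286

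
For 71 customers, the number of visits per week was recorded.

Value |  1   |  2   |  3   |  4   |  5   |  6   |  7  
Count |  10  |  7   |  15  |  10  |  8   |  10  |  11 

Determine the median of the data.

Cumulative frequencies: 10, 17, 32, 42, 50, 60, 71
n = 71, so the median is the value in position (n+1)/2 = 36.
Position 36 falls at value 4.

4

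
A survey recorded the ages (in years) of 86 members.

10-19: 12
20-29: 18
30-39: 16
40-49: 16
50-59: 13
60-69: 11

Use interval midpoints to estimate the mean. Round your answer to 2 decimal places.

Midpoints: 14.5, 24.5, 34.5, 44.5, 54.5, 64.5
Σfm = 12×14.5 + 18×24.5 + 16×34.5 + 16×44.5 + 13×54.5 + 11×64.5 = 3297
n = Σf = 86
Mean = 3297 / 86 = 38.3372

38.34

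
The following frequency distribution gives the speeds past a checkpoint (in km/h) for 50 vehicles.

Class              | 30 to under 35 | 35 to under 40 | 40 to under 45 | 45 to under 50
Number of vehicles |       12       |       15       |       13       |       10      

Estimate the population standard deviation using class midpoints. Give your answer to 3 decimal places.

5.300

Midpoints: 32.5, 37.5, 42.5, 47.5
n = 50, Σfm = 1980, mean = 39.6000
Σfm² = 79812.5
Σf(m − x̄)² = Σfm² − (Σfm)²/n = 79812.5 − 1980²/50 = 1404.5000
Population variance = 1404.5000 / 50 = 28.0900
Standard deviation = √28.0900 = 5.3000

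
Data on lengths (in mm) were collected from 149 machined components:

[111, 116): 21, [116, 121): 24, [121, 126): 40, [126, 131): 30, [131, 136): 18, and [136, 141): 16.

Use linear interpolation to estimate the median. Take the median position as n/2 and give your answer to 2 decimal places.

Cumulative frequencies: 21, 45, 85, 115, 133, 149
n = 149; position = n/2 = 74.5.
This falls in the class [121, 126): L = 121, F = 45, f = 40, h = 5.
Median ≈ 121 + ((74.5 − 45) / 40) × 5 = 124.6875

124.69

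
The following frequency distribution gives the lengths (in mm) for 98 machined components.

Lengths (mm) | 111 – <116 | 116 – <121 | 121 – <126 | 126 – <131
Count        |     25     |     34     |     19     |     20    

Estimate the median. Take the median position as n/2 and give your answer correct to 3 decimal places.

Cumulative frequencies: 25, 59, 78, 98
n = 98; position = n/2 = 49.
This falls in the class 116 – <121: L = 116, F = 25, f = 34, h = 5.
Median ≈ 116 + ((49 − 25) / 34) × 5 = 119.5294

119.529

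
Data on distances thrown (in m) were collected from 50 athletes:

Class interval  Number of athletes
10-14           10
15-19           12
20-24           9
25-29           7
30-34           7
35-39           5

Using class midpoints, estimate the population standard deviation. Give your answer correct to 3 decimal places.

8.114

Midpoints: 12, 17, 22, 27, 32, 37
n = 50, Σfm = 1120, mean = 22.4000
Σfm² = 28380
Σf(m − x̄)² = Σfm² − (Σfm)²/n = 28380 − 1120²/50 = 3292.0000
Population variance = 3292.0000 / 50 = 65.8400
Standard deviation = √65.8400 = 8.1142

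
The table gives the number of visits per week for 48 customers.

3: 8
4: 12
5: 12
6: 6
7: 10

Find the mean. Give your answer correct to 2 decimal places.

Values: 3, 4, 5, 6, 7
Σfx = 8×3 + 12×4 + 12×5 + 6×6 + 10×7 = 238
n = Σf = 48
Mean = 238 / 48 = 4.9583

4.96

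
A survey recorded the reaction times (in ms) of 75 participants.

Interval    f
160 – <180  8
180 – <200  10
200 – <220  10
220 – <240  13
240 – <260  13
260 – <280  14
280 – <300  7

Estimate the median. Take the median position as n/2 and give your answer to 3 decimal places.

234.615

Cumulative frequencies: 8, 18, 28, 41, 54, 68, 75
n = 75; position = n/2 = 37.5.
This falls in the class 220 – <240: L = 220, F = 28, f = 13, h = 20.
Median ≈ 220 + ((37.5 − 28) / 13) × 20 = 234.6154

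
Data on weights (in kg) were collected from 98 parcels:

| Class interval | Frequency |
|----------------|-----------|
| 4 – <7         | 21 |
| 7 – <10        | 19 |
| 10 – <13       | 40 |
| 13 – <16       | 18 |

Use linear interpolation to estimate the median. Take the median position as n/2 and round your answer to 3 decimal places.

Cumulative frequencies: 21, 40, 80, 98
n = 98; position = n/2 = 49.
This falls in the class 10 – <13: L = 10, F = 40, f = 40, h = 3.
Median ≈ 10 + ((49 − 40) / 40) × 3 = 10.6750

10.675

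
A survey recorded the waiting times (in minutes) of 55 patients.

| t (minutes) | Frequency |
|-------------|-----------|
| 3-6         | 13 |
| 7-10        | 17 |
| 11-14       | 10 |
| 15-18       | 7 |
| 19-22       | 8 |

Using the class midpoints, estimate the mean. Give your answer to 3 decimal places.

11.045

Midpoints: 4.5, 8.5, 12.5, 16.5, 20.5
Σfm = 13×4.5 + 17×8.5 + 10×12.5 + 7×16.5 + 8×20.5 = 607.5
n = Σf = 55
Mean = 607.5 / 55 = 11.0455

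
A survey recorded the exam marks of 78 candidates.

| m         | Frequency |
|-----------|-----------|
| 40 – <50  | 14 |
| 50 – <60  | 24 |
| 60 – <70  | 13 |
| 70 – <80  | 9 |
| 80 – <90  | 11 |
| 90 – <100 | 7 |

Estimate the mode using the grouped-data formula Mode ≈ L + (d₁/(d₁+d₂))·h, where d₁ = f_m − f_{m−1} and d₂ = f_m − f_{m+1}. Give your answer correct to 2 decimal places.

54.76

Modal class: 50 – <60 (highest frequency 24).
d₁ = 24 − 14 = 10, d₂ = 24 − 13 = 11
Mode ≈ 50 + (10/(10+11)) × 10 = 50 + 4.7619 = 54.7619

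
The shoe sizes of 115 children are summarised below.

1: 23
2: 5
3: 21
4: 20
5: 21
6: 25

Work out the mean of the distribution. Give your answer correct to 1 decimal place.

Values: 1, 2, 3, 4, 5, 6
Σfx = 23×1 + 5×2 + 21×3 + 20×4 + 21×5 + 25×6 = 431
n = Σf = 115
Mean = 431 / 115 = 3.7478

3.7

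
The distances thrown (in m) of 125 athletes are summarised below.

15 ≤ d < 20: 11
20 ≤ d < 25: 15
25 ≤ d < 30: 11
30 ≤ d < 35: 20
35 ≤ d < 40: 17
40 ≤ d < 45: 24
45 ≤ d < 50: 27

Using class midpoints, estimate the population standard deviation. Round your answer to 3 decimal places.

Midpoints: 17.5, 22.5, 27.5, 32.5, 37.5, 42.5, 47.5
n = 125, Σfm = 4422.5, mean = 35.3800
Σfm² = 168581.25
Σf(m − x̄)² = Σfm² − (Σfm)²/n = 168581.25 − 4422.5²/125 = 12113.2000
Population variance = 12113.2000 / 125 = 96.9056
Standard deviation = √96.9056 = 9.8441

9.844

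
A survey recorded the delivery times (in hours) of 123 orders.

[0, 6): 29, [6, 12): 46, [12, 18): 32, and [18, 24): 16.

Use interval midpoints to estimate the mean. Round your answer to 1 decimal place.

10.7

Midpoints: 3, 9, 15, 21
Σfm = 29×3 + 46×9 + 32×15 + 16×21 = 1317
n = Σf = 123
Mean = 1317 / 123 = 10.7073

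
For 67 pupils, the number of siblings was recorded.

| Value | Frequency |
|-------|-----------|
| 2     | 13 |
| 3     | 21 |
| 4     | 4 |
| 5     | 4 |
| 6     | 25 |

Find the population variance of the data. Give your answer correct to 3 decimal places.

Values: 2, 3, 4, 5, 6
n = 67, Σfx = 275, mean = 4.1045
Σfx² = 1305
Σf(x − x̄)² = Σfx² − (Σfx)²/n = 1305 − 275²/67 = 176.2687
Population variance = 176.2687 / 67 = 2.6309

2.631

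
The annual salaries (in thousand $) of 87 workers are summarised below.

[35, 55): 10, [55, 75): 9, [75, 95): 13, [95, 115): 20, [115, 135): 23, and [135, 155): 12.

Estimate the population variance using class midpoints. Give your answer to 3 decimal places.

Midpoints: 45, 65, 85, 105, 125, 145
n = 87, Σfm = 8855, mean = 101.7816
Σfm² = 984375
Σf(m − x̄)² = Σfm² − (Σfm)²/n = 984375 − 8855²/87 = 83098.8506
Population variance = 83098.8506 / 87 = 955.1592

955.159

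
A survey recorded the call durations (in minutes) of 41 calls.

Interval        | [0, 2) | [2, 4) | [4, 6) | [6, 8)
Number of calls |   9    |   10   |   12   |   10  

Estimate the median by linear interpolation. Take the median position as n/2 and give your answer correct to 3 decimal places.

4.250

Cumulative frequencies: 9, 19, 31, 41
n = 41; position = n/2 = 20.5.
This falls in the class [4, 6): L = 4, F = 19, f = 12, h = 2.
Median ≈ 4 + ((20.5 − 19) / 12) × 2 = 4.2500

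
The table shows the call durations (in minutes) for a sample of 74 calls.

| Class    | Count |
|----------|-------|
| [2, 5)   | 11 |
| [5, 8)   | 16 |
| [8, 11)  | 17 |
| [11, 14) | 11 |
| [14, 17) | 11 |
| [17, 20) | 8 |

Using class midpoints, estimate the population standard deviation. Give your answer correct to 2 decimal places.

Midpoints: 3.5, 6.5, 9.5, 12.5, 15.5, 18.5
n = 74, Σfm = 760, mean = 10.2703
Σfm² = 9444.5
Σf(m − x̄)² = Σfm² − (Σfm)²/n = 9444.5 − 760²/74 = 1639.0946
Population variance = 1639.0946 / 74 = 22.1499
Standard deviation = √22.1499 = 4.7064

4.71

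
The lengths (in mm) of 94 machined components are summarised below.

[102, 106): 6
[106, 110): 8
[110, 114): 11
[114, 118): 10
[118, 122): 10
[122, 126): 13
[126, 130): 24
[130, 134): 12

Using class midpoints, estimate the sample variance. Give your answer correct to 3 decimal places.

Midpoints: 104, 108, 112, 116, 120, 124, 128, 132
n = 94, Σfm = 11348, mean = 120.7234
Σfm² = 1376944
Σf(m − x̄)² = Σfm² − (Σfm)²/n = 1376944 − 11348²/94 = 6974.8085
Sample variance = 6974.8085 / 93 = 74.9979

74.998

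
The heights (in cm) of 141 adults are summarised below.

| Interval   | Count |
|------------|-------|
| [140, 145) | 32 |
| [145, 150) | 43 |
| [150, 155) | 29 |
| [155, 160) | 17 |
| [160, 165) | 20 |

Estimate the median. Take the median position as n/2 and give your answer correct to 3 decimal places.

Cumulative frequencies: 32, 75, 104, 121, 141
n = 141; position = n/2 = 70.5.
This falls in the class [145, 150): L = 145, F = 32, f = 43, h = 5.
Median ≈ 145 + ((70.5 − 32) / 43) × 5 = 149.4767

149.477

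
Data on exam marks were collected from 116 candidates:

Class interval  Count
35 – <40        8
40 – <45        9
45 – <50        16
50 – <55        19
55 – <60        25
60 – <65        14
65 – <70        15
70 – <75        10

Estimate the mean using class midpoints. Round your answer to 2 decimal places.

55.95

Midpoints: 37.5, 42.5, 47.5, 52.5, 57.5, 62.5, 67.5, 72.5
Σfm = 8×37.5 + 9×42.5 + 16×47.5 + 19×52.5 + 25×57.5 + 14×62.5 + 15×67.5 + 10×72.5 = 6490
n = Σf = 116
Mean = 6490 / 116 = 55.9483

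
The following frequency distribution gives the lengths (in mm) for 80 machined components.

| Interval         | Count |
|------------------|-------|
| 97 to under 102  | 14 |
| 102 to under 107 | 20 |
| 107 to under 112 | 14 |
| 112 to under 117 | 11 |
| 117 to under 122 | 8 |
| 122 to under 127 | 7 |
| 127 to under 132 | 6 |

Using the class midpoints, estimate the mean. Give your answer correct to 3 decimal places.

Midpoints: 99.5, 104.5, 109.5, 114.5, 119.5, 124.5, 129.5
Σfm = 14×99.5 + 20×104.5 + 14×109.5 + 11×114.5 + 8×119.5 + 7×124.5 + 6×129.5 = 8880
n = Σf = 80
Mean = 8880 / 80 = 111.0000

111.000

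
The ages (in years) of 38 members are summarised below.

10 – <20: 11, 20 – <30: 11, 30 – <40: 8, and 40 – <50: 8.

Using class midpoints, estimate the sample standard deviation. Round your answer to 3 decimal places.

11.217

Midpoints: 15, 25, 35, 45
n = 38, Σfm = 1080, mean = 28.4211
Σfm² = 35350
Σf(m − x̄)² = Σfm² − (Σfm)²/n = 35350 − 1080²/38 = 4655.2632
Sample variance = 4655.2632 / 37 = 125.8179
Standard deviation = √125.8179 = 11.2169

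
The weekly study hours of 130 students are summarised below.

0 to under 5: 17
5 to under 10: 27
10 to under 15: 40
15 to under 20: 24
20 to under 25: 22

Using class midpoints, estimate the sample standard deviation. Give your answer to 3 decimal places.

6.328

Midpoints: 2.5, 7.5, 12.5, 17.5, 22.5
n = 130, Σfm = 1660, mean = 12.7692
Σfm² = 26362.5
Σf(m − x̄)² = Σfm² − (Σfm)²/n = 26362.5 − 1660²/130 = 5165.5769
Sample variance = 5165.5769 / 129 = 40.0432
Standard deviation = √40.0432 = 6.3280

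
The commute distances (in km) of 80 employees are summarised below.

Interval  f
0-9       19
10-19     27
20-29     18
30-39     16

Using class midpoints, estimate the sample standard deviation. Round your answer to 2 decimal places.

Midpoints: 4.5, 14.5, 24.5, 34.5
n = 80, Σfm = 1470, mean = 18.3750
Σfm² = 35910
Σf(m − x̄)² = Σfm² − (Σfm)²/n = 35910 − 1470²/80 = 8898.7500
Sample variance = 8898.7500 / 79 = 112.6424
Standard deviation = √112.6424 = 10.6133

10.61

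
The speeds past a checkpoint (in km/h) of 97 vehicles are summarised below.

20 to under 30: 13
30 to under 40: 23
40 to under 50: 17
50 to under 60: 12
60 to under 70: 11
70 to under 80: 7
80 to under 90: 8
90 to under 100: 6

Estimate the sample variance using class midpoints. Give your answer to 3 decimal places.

Midpoints: 25, 35, 45, 55, 65, 75, 85, 95
n = 97, Σfm = 5045, mean = 52.0103
Σfm² = 304825
Σf(m − x̄)² = Σfm² − (Σfm)²/n = 304825 − 5045²/97 = 42432.9897
Sample variance = 42432.9897 / 96 = 442.0103

442.010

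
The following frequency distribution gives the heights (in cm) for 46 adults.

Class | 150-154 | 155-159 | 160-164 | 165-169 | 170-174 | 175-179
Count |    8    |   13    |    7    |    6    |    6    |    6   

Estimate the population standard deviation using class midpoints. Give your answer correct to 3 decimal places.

Midpoints: 152, 157, 162, 167, 172, 177
n = 46, Σfm = 7487, mean = 162.7609
Σfm² = 1221789
Σf(m − x̄)² = Σfm² − (Σfm)²/n = 1221789 − 7487²/46 = 3198.3696
Population variance = 3198.3696 / 46 = 69.5298
Standard deviation = √69.5298 = 8.3385

8.338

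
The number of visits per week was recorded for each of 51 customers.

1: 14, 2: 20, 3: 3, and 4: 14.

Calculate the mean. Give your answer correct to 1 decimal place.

Values: 1, 2, 3, 4
Σfx = 14×1 + 20×2 + 3×3 + 14×4 = 119
n = Σf = 51
Mean = 119 / 51 = 2.3333

2.3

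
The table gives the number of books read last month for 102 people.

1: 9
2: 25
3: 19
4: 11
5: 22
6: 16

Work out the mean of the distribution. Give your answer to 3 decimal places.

3.588

Values: 1, 2, 3, 4, 5, 6
Σfx = 9×1 + 25×2 + 19×3 + 11×4 + 22×5 + 16×6 = 366
n = Σf = 102
Mean = 366 / 102 = 3.5882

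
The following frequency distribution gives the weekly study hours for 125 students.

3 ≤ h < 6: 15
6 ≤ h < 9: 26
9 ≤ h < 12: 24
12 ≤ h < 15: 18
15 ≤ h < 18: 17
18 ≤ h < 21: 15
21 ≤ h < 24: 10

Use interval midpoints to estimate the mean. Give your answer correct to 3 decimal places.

Midpoints: 4.5, 7.5, 10.5, 13.5, 16.5, 19.5, 22.5
Σfm = 15×4.5 + 26×7.5 + 24×10.5 + 18×13.5 + 17×16.5 + 15×19.5 + 10×22.5 = 1555.5
n = Σf = 125
Mean = 1555.5 / 125 = 12.4440

12.444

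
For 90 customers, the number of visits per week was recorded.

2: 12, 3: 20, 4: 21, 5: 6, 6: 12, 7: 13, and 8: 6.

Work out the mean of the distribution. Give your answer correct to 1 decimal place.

4.5

Values: 2, 3, 4, 5, 6, 7, 8
Σfx = 12×2 + 20×3 + 21×4 + 6×5 + 12×6 + 13×7 + 6×8 = 409
n = Σf = 90
Mean = 409 / 90 = 4.5444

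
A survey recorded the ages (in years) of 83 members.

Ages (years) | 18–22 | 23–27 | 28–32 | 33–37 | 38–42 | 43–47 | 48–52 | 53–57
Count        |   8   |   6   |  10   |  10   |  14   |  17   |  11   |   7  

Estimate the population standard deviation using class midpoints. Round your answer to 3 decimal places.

10.285

Midpoints: 20, 25, 30, 35, 40, 45, 50, 55
n = 83, Σfm = 3220, mean = 38.7952
Σfm² = 133700
Σf(m − x̄)² = Σfm² − (Σfm)²/n = 133700 − 3220²/83 = 8779.5181
Population variance = 8779.5181 / 83 = 105.7773
Standard deviation = √105.7773 = 10.2848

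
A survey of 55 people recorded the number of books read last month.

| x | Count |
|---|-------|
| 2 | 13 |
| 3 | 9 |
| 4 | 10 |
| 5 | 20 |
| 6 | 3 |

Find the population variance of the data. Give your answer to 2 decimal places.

1.66

Values: 2, 3, 4, 5, 6
n = 55, Σfx = 211, mean = 3.8364
Σfx² = 901
Σf(x − x̄)² = Σfx² − (Σfx)²/n = 901 − 211²/55 = 91.5273
Population variance = 91.5273 / 55 = 1.6641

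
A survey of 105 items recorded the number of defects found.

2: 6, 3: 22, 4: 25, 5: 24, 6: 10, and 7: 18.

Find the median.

4

Cumulative frequencies: 6, 28, 53, 77, 87, 105
n = 105, so the median is the value in position (n+1)/2 = 53.
Position 53 falls at value 4.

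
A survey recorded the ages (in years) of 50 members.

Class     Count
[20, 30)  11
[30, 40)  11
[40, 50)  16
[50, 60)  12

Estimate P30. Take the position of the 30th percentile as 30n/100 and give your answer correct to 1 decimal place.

Cumulative frequencies: 11, 22, 38, 50
n = 50; position = 30n/100 = 15.
This falls in the class [30, 40): L = 30, F = 11, f = 11, h = 10.
30th percentile ≈ 30 + ((15 − 11) / 11) × 10 = 33.6364

33.6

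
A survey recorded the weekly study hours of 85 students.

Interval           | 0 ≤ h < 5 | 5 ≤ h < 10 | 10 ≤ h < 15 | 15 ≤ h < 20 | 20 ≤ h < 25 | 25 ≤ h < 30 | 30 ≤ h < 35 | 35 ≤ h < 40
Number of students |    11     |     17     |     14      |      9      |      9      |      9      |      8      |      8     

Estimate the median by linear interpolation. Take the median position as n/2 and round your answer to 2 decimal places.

Cumulative frequencies: 11, 28, 42, 51, 60, 69, 77, 85
n = 85; position = n/2 = 42.5.
This falls in the class 15 ≤ h < 20: L = 15, F = 42, f = 9, h = 5.
Median ≈ 15 + ((42.5 − 42) / 9) × 5 = 15.2778

15.28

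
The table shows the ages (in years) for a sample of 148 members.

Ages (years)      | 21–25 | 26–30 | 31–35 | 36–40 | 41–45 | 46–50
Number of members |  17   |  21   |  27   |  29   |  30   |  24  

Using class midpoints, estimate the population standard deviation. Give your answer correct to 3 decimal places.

7.992

Midpoints: 23, 28, 33, 38, 43, 48
n = 148, Σfm = 5414, mean = 36.5811
Σfm² = 207502
Σf(m − x̄)² = Σfm² − (Σfm)²/n = 207502 − 5414²/148 = 9452.0270
Population variance = 9452.0270 / 148 = 63.8650
Standard deviation = √63.8650 = 7.9916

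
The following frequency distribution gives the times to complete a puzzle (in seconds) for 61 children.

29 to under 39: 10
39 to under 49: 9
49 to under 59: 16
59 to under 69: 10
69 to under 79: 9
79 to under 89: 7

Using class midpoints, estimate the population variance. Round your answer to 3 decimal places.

248.267

Midpoints: 34, 44, 54, 64, 74, 84
n = 61, Σfm = 3494, mean = 57.2787
Σfm² = 215276
Σf(m − x̄)² = Σfm² − (Σfm)²/n = 215276 − 3494²/61 = 15144.2623
Population variance = 15144.2623 / 61 = 248.2666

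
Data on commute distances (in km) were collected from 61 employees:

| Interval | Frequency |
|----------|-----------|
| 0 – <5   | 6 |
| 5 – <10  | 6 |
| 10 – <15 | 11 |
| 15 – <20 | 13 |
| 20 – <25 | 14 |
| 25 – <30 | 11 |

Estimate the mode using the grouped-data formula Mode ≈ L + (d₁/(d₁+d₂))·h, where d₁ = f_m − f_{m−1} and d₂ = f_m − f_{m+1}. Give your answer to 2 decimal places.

21.25

Modal class: 20 – <25 (highest frequency 14).
d₁ = 14 − 13 = 1, d₂ = 14 − 11 = 3
Mode ≈ 20 + (1/(1+3)) × 5 = 20 + 1.2500 = 21.2500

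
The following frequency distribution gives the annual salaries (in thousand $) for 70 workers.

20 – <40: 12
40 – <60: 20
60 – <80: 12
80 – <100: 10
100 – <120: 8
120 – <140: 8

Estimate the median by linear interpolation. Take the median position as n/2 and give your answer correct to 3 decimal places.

65.000

Cumulative frequencies: 12, 32, 44, 54, 62, 70
n = 70; position = n/2 = 35.
This falls in the class 60 – <80: L = 60, F = 32, f = 12, h = 20.
Median ≈ 60 + ((35 − 32) / 12) × 20 = 65.0000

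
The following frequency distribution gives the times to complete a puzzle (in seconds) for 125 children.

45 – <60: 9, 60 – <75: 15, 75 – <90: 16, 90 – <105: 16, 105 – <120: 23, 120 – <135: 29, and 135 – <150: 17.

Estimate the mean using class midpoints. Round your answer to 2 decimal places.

Midpoints: 52.5, 67.5, 82.5, 97.5, 112.5, 127.5, 142.5
Σfm = 9×52.5 + 15×67.5 + 16×82.5 + 16×97.5 + 23×112.5 + 29×127.5 + 17×142.5 = 13072.5
n = Σf = 125
Mean = 13072.5 / 125 = 104.5800

104.58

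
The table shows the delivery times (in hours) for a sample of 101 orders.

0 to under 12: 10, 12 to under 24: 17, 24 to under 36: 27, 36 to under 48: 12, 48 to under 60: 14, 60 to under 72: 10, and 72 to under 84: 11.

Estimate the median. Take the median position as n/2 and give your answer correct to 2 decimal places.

Cumulative frequencies: 10, 27, 54, 66, 80, 90, 101
n = 101; position = n/2 = 50.5.
This falls in the class 24 to under 36: L = 24, F = 27, f = 27, h = 12.
Median ≈ 24 + ((50.5 − 27) / 27) × 12 = 34.4444

34.44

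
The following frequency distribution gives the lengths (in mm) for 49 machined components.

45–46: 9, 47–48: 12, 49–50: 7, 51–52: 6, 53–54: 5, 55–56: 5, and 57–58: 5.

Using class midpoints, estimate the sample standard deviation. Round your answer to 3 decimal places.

Midpoints: 45.5, 47.5, 49.5, 51.5, 53.5, 55.5, 57.5
n = 49, Σfm = 2467.5, mean = 50.3571
Σfm² = 125016.25
Σf(m − x̄)² = Σfm² − (Σfm)²/n = 125016.25 − 2467.5²/49 = 760.0000
Sample variance = 760.0000 / 48 = 15.8333
Standard deviation = √15.8333 = 3.9791

3.979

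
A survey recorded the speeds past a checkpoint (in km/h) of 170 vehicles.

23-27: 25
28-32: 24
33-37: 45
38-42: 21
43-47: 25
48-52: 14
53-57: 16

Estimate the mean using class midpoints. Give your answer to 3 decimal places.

38.029

Midpoints: 25, 30, 35, 40, 45, 50, 55
Σfm = 25×25 + 24×30 + 45×35 + 21×40 + 25×45 + 14×50 + 16×55 = 6465
n = Σf = 170
Mean = 6465 / 170 = 38.0294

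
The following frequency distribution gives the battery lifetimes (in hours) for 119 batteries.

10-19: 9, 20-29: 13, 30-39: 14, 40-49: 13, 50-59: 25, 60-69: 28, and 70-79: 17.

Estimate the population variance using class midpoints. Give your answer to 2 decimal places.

Midpoints: 14.5, 24.5, 34.5, 44.5, 54.5, 64.5, 74.5
n = 119, Σfm = 5945.5, mean = 49.9622
Σfm² = 337199.75
Σf(m − x̄)² = Σfm² − (Σfm)²/n = 337199.75 − 5945.5²/119 = 40149.5798
Population variance = 40149.5798 / 119 = 337.3914

337.39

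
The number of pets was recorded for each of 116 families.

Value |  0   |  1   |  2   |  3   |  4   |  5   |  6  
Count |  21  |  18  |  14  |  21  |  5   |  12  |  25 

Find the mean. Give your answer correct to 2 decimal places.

Values: 0, 1, 2, 3, 4, 5, 6
Σfx = 21×0 + 18×1 + 14×2 + 21×3 + 5×4 + 12×5 + 25×6 = 339
n = Σf = 116
Mean = 339 / 116 = 2.9224

2.92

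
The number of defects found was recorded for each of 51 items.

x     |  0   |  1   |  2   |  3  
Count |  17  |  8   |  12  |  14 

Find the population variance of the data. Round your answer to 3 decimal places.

1.463

Values: 0, 1, 2, 3
n = 51, Σfx = 74, mean = 1.4510
Σfx² = 182
Σf(x − x̄)² = Σfx² − (Σfx)²/n = 182 − 74²/51 = 74.6275
Population variance = 74.6275 / 51 = 1.4633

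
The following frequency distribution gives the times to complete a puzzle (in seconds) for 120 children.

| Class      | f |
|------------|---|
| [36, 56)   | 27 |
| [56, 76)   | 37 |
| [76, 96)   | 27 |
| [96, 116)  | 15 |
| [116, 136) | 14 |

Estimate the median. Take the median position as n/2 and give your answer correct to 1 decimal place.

Cumulative frequencies: 27, 64, 91, 106, 120
n = 120; position = n/2 = 60.
This falls in the class [56, 76): L = 56, F = 27, f = 37, h = 20.
Median ≈ 56 + ((60 − 27) / 37) × 20 = 73.8378

73.8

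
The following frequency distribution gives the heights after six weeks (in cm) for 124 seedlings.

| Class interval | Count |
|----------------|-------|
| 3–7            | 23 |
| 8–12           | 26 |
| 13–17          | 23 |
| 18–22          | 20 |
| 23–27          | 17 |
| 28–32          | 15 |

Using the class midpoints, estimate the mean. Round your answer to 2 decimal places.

Midpoints: 5, 10, 15, 20, 25, 30
Σfm = 23×5 + 26×10 + 23×15 + 20×20 + 17×25 + 15×30 = 1995
n = Σf = 124
Mean = 1995 / 124 = 16.0887

16.09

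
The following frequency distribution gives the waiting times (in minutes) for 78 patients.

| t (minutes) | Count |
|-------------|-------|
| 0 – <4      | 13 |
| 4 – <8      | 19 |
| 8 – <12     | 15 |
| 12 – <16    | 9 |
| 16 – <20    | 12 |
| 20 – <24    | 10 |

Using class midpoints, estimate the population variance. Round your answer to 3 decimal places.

43.866

Midpoints: 2, 6, 10, 14, 18, 22
n = 78, Σfm = 852, mean = 10.9231
Σfm² = 12728
Σf(m − x̄)² = Σfm² − (Σfm)²/n = 12728 − 852²/78 = 3421.5385
Population variance = 3421.5385 / 78 = 43.8659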